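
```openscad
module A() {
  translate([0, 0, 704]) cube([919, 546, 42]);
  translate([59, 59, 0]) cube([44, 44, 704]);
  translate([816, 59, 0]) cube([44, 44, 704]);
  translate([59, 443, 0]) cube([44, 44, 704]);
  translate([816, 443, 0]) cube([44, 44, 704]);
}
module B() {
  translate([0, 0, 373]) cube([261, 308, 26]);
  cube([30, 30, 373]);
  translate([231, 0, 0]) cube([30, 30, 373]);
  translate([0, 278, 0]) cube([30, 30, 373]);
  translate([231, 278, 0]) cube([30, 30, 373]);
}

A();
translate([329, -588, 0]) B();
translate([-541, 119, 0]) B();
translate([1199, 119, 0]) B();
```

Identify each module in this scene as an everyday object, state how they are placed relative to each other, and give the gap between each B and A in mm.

A is a table. B is a stool. Three stools sit around the table at the −y, −x, +x sides. The gap between each stool and the table is 280 mm.

Each stool's nearest face is 280 mm from the table's bounding box.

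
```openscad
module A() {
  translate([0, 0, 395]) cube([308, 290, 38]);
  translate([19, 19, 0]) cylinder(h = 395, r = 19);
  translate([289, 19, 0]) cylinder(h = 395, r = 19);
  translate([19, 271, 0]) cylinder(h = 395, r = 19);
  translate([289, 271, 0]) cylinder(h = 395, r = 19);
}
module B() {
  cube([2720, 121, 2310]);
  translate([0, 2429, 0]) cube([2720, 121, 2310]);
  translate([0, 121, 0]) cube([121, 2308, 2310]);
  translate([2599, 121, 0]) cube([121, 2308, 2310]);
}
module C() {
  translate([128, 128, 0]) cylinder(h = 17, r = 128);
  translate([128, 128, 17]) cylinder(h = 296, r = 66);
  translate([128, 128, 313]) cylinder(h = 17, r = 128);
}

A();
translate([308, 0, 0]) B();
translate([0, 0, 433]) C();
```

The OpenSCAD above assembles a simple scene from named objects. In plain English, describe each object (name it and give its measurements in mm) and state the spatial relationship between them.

A is a simple wooden stool: a rectangular seat 308 mm (x) by 290 mm (y), 38 mm thick, top face at z = 433 mm, on four round legs, each 38 mm in diameter. The legs rest on z = 0, each leg's axis is inset half a diameter from the nearest pair of seat edges (so the leg's bounding box is flush with the corner).

B is a box-shaped house frame (walls only): outside footprint 2720×2550 mm, wall height 2310 mm, wall thickness 121 mm. The two y-facing walls run the full x-width; the two x-facing walls fit between the inner faces of the y-facing walls.

C is a spool: two coaxial disc flanges of radius 128 mm and thickness 17 mm, joined by a core cylinder of radius 66 mm and height 296 mm. The lower flange rests on z = 0 and the three cylinders share a vertical axis.

The house frame is against the stool's +x side, with their −y faces flush. The spool is on top of the stool.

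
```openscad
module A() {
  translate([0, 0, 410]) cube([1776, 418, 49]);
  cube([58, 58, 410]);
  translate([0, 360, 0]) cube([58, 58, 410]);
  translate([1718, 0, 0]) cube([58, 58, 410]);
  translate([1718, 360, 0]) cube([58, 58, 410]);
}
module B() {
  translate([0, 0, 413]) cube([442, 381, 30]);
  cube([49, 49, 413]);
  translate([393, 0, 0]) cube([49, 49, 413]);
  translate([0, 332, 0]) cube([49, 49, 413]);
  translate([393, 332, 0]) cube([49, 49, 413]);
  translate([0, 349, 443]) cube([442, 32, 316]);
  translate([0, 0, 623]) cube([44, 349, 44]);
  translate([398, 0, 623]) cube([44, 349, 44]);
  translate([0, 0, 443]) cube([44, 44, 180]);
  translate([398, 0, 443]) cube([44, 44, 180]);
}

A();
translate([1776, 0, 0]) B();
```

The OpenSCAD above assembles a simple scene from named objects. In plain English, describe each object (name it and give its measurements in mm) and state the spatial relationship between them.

A is a bench: a 1776×418 mm seat slab, 49 mm thick, top at z = 459 mm, on four 58×58 mm square legs flush with the seat corners and standing on z = 0.

B is a chair. The seat is a 442×381×30 mm slab with its top at z = 443 mm, on four 49×49 mm corner legs (flush with the seat edges, standing on z = 0). A flat backrest 32 mm thick, 316 mm tall, spans the full seat width and rises from the seat top along its +y edge, rear face flush with the rear of the seat. Two armrests of 44×44 mm section run along each side from the seat's front edge to the front of the backrest, top faces 224 mm above the seat top and outer faces flush with the seat's x-edges; a 44×44 mm post under the front of each armrest stands on the seat at the front corner.

The chair is against the bench's +x side, with their −y faces flush.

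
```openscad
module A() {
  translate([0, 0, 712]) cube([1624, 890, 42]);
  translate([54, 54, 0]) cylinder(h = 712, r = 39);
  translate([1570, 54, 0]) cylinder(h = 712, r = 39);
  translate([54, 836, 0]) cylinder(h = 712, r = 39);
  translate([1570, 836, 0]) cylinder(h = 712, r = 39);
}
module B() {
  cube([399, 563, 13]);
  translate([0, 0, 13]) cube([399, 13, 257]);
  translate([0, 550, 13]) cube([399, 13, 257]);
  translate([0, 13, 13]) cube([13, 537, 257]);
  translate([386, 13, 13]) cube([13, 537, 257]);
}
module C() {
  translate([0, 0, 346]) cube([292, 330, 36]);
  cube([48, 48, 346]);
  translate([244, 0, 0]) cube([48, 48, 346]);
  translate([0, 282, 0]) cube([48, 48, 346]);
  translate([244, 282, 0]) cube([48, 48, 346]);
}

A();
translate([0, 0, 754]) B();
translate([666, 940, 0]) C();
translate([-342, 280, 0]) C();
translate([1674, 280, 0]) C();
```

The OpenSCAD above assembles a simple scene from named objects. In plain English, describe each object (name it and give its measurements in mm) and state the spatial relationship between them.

A is a rectangular dining table. The top is 1624×890×42 mm with its upper surface at z = 754 mm. It stands on four round legs of 78 mm diameter, each leg's bounding box inset 15 mm from the nearest pair of top edges, running from the floor to the underside of the top.

B is an open-topped rectangular box: outside dimensions 399×563×270 mm, with a uniform wall and base thickness of 13 mm. The base is a full 399×563 slab on the floor; four walls sit on top of the base. The front and back walls (the −y and +y sides) span the full width; the two side walls fit between them.

C is a four-legged stool. The seat is a 292×330×36 mm slab whose top surface is at z = 382 mm; four square legs, each 48×48 mm in cross-section, run from the floor (z = 0) to the underside of the seat, each flush with a corner of the seat.

The open box is on top of the table. Three stools sit around the table at the +y, −x, +x sides.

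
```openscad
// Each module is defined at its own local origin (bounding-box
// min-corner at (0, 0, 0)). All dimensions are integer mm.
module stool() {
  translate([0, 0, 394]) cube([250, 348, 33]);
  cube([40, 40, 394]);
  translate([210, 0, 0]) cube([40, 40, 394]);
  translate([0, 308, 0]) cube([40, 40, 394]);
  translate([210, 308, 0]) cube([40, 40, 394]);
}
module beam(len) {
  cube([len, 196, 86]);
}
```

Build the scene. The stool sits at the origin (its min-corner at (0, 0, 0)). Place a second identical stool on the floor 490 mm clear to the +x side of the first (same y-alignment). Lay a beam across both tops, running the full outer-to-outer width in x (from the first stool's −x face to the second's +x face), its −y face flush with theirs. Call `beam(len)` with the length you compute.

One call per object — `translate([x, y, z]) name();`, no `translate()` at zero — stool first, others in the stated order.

stool();
translate([740, 0, 0]) stool();
translate([0, 0, 427]) beam(990);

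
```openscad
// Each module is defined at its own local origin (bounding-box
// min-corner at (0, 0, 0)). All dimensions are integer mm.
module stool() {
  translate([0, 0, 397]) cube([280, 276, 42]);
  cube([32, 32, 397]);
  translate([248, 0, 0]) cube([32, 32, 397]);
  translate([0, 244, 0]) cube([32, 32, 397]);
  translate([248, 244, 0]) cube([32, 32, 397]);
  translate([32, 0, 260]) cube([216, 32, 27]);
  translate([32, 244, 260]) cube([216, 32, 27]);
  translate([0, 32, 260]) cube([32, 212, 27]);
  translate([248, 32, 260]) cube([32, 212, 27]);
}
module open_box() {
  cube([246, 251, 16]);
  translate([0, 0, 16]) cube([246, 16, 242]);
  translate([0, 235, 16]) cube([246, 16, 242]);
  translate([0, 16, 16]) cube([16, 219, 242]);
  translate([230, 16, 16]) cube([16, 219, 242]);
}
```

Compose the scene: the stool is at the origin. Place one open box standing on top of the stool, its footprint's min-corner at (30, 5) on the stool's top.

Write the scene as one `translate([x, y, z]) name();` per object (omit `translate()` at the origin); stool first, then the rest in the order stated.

stool();
translate([30, 5, 439]) open_box();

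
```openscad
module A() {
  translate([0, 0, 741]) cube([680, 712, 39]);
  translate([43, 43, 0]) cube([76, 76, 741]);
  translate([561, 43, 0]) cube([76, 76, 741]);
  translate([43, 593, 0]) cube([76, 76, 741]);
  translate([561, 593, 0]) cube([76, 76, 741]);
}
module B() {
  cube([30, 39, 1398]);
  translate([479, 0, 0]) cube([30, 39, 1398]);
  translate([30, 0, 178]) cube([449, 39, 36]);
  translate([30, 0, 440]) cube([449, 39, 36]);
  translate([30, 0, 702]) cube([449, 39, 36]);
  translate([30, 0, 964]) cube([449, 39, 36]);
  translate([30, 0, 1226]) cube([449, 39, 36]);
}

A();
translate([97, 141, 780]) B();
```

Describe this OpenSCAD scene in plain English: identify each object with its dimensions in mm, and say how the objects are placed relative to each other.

A is a table with a 680×712 mm rectangular top, 39 mm thick, top surface at z = 780 mm, supported by four 76×76 mm square legs, each inset 43 mm from the nearest pair of top edges, running from the floor.

B is a wooden ladder with two side rails of 30×39 mm section and 1398 mm height, set 509 mm apart overall. Between them run 5 rectangular rungs (39 mm deep, 36 mm thick), front faces flush with the rails' −y face. The bottom of the first rung is 178 mm above the floor and each subsequent rung is 262 mm higher than the one below.

The ladder is on top of the table.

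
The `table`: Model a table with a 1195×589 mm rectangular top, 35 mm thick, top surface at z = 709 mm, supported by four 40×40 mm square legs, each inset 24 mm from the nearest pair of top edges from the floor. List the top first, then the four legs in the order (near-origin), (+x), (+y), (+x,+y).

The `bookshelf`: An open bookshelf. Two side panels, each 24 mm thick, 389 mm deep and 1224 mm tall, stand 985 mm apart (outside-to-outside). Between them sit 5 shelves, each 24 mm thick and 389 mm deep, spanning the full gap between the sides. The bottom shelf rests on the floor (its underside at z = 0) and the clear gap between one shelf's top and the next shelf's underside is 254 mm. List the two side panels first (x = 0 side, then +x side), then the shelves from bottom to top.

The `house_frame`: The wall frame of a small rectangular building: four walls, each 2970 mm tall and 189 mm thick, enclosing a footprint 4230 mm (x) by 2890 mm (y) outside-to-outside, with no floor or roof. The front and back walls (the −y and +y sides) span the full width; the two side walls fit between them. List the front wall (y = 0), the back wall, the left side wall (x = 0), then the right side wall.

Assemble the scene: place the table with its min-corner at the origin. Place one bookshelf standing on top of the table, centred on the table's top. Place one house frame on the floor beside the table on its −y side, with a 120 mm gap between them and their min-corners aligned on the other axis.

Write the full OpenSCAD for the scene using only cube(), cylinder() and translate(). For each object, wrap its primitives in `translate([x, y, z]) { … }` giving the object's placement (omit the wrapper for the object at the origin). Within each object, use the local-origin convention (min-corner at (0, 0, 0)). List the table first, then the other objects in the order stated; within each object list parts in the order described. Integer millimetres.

translate([0, 0, 674]) cube([1195, 589, 35]);
translate([24, 24, 0]) cube([40, 40, 674]);
translate([1131, 24, 0]) cube([40, 40, 674]);
translate([24, 525, 0]) cube([40, 40, 674]);
translate([1131, 525, 0]) cube([40, 40, 674]);
translate([105, 100, 709]) {
  cube([24, 389, 1224]);
  translate([961, 0, 0]) cube([24, 389, 1224]);
  translate([24, 0, 0]) cube([937, 389, 24]);
  translate([24, 0, 278]) cube([937, 389, 24]);
  translate([24, 0, 556]) cube([937, 389, 24]);
  translate([24, 0, 834]) cube([937, 389, 24]);
  translate([24, 0, 1112]) cube([937, 389, 24]);
}
translate([0, -3010, 0]) {
  cube([4230, 189, 2970]);
  translate([0, 2701, 0]) cube([4230, 189, 2970]);
  translate([0, 189, 0]) cube([189, 2512, 2970]);
  translate([4041, 189, 0]) cube([189, 2512, 2970]);
}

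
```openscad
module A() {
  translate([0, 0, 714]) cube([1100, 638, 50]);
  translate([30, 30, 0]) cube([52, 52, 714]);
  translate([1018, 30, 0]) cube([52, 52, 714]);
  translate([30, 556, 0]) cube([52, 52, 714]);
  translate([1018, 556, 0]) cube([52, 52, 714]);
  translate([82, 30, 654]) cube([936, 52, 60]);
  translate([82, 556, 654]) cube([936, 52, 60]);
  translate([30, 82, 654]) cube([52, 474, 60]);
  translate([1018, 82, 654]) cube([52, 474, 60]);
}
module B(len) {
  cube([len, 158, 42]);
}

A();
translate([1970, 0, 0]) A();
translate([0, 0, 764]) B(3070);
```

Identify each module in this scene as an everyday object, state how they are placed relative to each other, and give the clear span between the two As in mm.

Second table starts at x = 1970; first ends at x = 1100; clear span = 1970 − 1100 = 870 mm.

A is a table. B is a beam. A beam spans the tops of two tables. The clear span between the two tables is 870 mm.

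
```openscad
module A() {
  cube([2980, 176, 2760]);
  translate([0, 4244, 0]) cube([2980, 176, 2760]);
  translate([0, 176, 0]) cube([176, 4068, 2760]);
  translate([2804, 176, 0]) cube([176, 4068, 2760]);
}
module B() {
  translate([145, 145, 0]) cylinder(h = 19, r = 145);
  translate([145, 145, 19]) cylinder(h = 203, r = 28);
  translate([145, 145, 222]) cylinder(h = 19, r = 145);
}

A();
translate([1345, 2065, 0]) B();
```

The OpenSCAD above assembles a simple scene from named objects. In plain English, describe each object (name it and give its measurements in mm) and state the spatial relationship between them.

A is the wall frame of a small rectangular building: four walls, each 2760 mm tall and 176 mm thick, enclosing a footprint 2980 mm (x) by 4420 mm (y) outside-to-outside, with no floor or roof. The front and back walls (the −y and +y sides) span the full width; the two side walls fit between them.

B is a spool: two coaxial disc flanges of radius 145 mm and thickness 19 mm, joined by a core cylinder of radius 28 mm and height 203 mm. The lower flange rests on z = 0 and the three cylinders share a vertical axis.

The spool sits inside the house frame, centred.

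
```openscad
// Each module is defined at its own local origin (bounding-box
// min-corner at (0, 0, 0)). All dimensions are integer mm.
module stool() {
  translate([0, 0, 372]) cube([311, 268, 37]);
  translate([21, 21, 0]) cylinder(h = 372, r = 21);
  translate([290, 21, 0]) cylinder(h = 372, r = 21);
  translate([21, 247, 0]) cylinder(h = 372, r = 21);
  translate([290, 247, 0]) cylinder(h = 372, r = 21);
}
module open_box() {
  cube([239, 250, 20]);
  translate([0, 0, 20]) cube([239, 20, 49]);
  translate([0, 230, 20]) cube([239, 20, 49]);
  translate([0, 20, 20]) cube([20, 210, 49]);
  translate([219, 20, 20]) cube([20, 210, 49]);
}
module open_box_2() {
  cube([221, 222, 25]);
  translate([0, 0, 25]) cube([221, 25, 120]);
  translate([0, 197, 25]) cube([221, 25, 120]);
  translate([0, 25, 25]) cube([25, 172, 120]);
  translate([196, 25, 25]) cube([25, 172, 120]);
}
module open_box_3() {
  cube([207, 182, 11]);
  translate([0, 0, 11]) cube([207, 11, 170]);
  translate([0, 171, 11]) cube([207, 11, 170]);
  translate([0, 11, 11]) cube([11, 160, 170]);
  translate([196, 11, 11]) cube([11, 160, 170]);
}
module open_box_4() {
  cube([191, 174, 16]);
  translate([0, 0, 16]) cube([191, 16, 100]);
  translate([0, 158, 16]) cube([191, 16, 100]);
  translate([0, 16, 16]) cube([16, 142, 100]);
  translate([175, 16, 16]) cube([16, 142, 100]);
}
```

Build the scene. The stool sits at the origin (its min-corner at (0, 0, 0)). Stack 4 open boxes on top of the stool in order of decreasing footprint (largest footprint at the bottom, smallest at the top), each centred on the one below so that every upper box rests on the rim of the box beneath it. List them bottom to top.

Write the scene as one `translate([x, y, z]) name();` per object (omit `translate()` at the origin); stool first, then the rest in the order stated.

stool();
translate([36, 9, 409]) open_box();
translate([45, 23, 478]) open_box_2();
translate([52, 43, 623]) open_box_3();
translate([60, 47, 804]) open_box_4();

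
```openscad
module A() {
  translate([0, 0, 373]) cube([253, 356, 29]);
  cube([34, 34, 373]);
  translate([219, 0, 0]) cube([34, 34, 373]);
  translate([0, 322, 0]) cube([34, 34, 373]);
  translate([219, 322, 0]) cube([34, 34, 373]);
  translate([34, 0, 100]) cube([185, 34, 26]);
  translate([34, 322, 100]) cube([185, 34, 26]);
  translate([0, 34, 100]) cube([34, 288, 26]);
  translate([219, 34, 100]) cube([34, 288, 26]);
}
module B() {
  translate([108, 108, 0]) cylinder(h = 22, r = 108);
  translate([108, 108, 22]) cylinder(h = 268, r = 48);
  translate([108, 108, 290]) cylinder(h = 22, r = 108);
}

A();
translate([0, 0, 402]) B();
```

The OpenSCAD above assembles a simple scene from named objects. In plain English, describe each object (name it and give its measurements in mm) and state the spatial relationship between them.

A is a four-legged stool. The seat is 253×356 mm, 29 mm thick, top at z = 402 mm. It stands on four square legs, each 34×34 mm in cross-section, from z = 0 to the seat underside, each flush with a corner of the seat. Four stretchers, 34 mm wide and 26 mm tall, connect adjacent legs with their undersides at z = 100 mm, each running between the inner faces of the legs it joins and aligned with the legs' outer faces on the other axis.

B is a spool: two coaxial disc flanges of radius 108 mm and thickness 22 mm, joined by a core cylinder of radius 48 mm and height 268 mm. The lower flange rests on z = 0 and the three cylinders share a vertical axis.

The spool is on top of the stool.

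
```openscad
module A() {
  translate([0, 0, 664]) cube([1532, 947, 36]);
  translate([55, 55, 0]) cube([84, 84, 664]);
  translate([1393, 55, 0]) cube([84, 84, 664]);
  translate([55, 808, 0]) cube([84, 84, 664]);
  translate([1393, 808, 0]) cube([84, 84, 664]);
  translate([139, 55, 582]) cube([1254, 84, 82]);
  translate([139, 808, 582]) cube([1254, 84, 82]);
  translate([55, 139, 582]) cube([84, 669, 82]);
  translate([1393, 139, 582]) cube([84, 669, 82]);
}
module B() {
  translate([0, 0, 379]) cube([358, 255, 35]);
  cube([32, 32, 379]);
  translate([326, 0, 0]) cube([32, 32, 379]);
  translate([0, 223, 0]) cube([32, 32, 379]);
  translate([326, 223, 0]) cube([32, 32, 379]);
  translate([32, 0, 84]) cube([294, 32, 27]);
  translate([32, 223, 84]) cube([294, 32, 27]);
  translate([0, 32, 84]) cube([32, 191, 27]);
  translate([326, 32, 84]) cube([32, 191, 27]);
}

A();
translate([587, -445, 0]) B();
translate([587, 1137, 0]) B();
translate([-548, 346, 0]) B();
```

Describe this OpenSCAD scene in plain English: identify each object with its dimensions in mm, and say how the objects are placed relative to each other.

A is a rectangular dining table. The top is 1532×947×36 mm with its upper surface at z = 700 mm. It stands on four 84×84 mm square legs, each inset 55 mm from the nearest pair of top edges, running from the floor to the underside of the top. Four apron rails, 84 mm thick and 82 mm tall, run between adjacent legs with their top edges flush with the underside of the top and their outer faces flush with the legs' outer faces.

B is a simple wooden stool: a rectangular seat 358 mm (x) by 255 mm (y), 35 mm thick, top face at z = 414 mm, on four square legs, each 32×32 mm in cross-section. The legs rest on z = 0, each flush with a corner of the seat. Four stretchers, 32 mm wide and 27 mm tall, connect adjacent legs with their undersides at z = 84 mm, each running between the inner faces of the legs it joins and aligned with the legs' outer faces on the other axis.

Three stools sit around the table at the −y, +y, −x sides.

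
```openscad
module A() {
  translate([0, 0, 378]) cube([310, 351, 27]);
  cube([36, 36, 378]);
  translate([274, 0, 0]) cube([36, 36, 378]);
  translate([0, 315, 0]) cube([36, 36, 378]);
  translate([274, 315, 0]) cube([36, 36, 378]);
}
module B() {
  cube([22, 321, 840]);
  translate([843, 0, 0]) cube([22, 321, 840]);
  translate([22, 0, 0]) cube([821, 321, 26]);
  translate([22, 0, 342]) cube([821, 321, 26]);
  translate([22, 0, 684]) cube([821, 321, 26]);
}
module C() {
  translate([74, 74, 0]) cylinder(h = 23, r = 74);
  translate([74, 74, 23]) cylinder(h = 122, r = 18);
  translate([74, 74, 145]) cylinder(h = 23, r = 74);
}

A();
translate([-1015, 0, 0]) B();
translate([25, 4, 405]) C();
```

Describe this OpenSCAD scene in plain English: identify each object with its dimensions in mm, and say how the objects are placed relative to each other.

A is a four-legged stool. The seat is 310×351 mm, 27 mm thick, top at z = 405 mm. It stands on four square legs, each 36×36 mm in cross-section, from z = 0 to the seat underside, each flush with a corner of the seat.

B is an open bookshelf. Two side panels, each 22 mm thick, 321 mm deep and 840 mm tall, stand 865 mm apart (outside-to-outside). Between them sit 3 shelves, each 26 mm thick and 321 mm deep, spanning the full gap between the sides. The bottom shelf rests on the floor (its underside at z = 0) and the clear gap between one shelf's top and the next shelf's underside is 316 mm.

C is a spool: two coaxial disc flanges of radius 74 mm and thickness 23 mm, joined by a core cylinder of radius 18 mm and height 122 mm. The lower flange rests on z = 0 and the three cylinders share a vertical axis.

The bookshelf is on the floor beside the stool on its −x side. The spool is on top of the stool.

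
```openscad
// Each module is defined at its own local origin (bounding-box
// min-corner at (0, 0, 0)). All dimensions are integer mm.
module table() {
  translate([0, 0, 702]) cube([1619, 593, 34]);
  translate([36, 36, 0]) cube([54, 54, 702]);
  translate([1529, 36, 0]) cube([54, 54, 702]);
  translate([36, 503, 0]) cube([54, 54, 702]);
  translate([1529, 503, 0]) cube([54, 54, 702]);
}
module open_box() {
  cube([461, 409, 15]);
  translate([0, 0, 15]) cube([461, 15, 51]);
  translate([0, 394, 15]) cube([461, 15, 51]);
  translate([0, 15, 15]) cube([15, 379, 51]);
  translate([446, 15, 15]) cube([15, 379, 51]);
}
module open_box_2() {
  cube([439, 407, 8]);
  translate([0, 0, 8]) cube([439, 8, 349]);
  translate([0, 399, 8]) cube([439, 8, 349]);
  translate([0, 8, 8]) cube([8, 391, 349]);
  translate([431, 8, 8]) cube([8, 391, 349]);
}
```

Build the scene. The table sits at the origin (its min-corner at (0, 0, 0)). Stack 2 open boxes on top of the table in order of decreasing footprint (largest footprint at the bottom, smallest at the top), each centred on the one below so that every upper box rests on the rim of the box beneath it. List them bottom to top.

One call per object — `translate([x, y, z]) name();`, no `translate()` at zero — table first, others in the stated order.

table();
translate([579, 92, 736]) open_box();
translate([590, 93, 802]) open_box_2();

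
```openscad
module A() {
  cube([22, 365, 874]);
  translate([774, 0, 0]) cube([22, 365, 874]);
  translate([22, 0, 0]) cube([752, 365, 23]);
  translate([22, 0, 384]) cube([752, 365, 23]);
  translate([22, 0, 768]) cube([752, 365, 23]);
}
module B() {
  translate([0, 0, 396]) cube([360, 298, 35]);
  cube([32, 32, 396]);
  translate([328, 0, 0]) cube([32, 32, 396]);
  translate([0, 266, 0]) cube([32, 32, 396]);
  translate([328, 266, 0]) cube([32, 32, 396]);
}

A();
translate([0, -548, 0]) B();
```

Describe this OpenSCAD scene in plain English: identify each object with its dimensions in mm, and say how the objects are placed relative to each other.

A is an open bookshelf. Two side panels, each 22 mm thick, 365 mm deep and 874 mm tall, stand 796 mm apart (outside-to-outside). Between them sit 3 shelves, each 23 mm thick and 365 mm deep, spanning the full gap between the sides. The bottom shelf rests on the floor (its underside at z = 0) and the clear gap between one shelf's top and the next shelf's underside is 361 mm.

B is a four-legged stool. The seat is 360×298 mm, 35 mm thick, top at z = 431 mm. It stands on four square legs, each 32×32 mm in cross-section, from z = 0 to the seat underside, each flush with a corner of the seat.

The stool is on the floor beside the bookshelf on its −y side.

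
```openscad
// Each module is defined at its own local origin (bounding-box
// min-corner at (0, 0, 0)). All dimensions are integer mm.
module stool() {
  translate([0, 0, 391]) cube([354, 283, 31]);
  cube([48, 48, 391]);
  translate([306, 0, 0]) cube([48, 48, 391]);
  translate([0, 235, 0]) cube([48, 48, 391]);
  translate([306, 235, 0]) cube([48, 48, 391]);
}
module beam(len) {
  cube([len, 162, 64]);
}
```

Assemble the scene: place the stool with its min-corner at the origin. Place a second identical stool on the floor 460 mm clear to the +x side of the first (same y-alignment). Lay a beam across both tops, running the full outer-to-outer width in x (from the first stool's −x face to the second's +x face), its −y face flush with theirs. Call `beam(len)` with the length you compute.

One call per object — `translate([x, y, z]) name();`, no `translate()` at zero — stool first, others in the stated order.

stool();
translate([814, 0, 0]) stool();
translate([0, 0, 422]) beam(1168);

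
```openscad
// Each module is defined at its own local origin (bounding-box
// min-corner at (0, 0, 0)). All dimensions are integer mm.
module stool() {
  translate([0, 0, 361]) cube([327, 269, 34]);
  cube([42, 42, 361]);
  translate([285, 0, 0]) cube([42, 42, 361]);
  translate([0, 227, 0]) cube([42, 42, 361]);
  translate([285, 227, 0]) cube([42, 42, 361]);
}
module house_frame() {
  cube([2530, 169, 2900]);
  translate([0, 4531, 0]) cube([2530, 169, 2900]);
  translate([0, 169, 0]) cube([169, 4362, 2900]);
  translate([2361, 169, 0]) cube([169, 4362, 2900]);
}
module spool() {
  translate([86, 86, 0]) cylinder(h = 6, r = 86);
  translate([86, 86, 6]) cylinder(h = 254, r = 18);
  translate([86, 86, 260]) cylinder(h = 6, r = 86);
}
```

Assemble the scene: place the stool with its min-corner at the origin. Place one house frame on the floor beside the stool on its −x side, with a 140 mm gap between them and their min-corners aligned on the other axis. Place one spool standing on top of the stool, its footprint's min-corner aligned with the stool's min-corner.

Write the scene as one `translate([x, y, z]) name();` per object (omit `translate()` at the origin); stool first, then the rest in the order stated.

stool();
translate([-2670, 0, 0]) house_frame();
translate([0, 0, 395]) spool();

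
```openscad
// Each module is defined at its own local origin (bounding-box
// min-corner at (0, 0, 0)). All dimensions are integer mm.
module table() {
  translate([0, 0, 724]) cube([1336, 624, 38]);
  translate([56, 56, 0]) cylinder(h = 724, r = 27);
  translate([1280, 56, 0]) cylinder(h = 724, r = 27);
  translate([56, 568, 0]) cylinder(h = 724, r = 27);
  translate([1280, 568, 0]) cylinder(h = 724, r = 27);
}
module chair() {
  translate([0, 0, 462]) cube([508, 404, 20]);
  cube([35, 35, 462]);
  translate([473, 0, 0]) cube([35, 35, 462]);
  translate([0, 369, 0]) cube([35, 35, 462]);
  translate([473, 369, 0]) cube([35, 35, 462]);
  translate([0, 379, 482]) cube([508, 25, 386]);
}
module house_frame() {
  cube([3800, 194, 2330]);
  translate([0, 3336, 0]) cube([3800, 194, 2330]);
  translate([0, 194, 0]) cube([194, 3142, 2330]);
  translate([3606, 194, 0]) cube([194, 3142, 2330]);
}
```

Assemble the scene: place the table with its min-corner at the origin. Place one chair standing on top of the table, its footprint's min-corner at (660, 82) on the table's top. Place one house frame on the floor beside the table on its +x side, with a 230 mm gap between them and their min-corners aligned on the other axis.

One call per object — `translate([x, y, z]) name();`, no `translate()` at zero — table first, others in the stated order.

table();
translate([660, 82, 762]) chair();
translate([1566, 0, 0]) house_frame();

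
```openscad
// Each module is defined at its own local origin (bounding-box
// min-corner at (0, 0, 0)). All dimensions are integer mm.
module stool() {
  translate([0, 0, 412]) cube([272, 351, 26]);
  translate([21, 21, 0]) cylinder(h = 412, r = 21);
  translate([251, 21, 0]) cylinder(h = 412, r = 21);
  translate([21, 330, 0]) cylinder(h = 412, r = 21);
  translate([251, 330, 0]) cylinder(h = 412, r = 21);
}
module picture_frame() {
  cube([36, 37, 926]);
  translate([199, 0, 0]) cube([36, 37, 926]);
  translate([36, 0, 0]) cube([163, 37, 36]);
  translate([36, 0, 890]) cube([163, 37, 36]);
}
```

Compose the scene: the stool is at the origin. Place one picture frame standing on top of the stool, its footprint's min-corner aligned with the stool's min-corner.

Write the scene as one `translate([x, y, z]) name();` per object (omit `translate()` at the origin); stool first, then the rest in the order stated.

stool();
translate([0, 0, 438]) picture_frame();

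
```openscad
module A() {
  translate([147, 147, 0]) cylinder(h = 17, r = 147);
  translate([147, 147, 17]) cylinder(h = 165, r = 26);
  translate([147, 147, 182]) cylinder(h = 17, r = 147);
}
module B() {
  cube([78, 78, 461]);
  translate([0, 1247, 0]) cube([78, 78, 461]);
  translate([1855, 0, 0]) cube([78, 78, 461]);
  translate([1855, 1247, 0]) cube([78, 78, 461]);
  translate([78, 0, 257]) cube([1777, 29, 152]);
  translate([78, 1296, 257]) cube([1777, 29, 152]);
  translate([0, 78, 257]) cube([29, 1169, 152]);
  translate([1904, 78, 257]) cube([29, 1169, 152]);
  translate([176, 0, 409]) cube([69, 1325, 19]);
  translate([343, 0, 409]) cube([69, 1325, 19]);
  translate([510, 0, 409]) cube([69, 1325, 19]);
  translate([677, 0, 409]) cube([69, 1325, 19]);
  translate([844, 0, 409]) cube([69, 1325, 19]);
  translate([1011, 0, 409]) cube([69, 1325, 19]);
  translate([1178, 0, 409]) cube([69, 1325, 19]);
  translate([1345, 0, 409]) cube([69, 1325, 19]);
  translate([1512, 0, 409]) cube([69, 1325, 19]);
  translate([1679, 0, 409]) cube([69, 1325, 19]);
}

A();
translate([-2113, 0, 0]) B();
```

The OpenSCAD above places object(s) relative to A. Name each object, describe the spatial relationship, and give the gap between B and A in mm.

The bed frame's nearest face is 180 mm from the spool's −x face.

A is a spool. B is a bed frame. The bed frame is on the floor beside the spool on its −x side. The gap between the bed frame and the spool is 180 mm.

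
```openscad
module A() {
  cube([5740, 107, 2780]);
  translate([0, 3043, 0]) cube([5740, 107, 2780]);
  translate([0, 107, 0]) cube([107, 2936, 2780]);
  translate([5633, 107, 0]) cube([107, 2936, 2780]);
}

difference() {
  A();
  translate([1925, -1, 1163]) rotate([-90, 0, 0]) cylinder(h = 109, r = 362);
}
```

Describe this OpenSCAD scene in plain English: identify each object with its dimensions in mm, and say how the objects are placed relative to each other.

A is a box-shaped house frame (walls only): outside footprint 5740×3150 mm, wall height 2780 mm, wall thickness 107 mm. The two y-facing walls run the full x-width; the two x-facing walls fit between the inner faces of the y-facing walls.

The house frame has a circular hole of radius 362 mm through its front wall, centred at (x = 1925, z = 1163).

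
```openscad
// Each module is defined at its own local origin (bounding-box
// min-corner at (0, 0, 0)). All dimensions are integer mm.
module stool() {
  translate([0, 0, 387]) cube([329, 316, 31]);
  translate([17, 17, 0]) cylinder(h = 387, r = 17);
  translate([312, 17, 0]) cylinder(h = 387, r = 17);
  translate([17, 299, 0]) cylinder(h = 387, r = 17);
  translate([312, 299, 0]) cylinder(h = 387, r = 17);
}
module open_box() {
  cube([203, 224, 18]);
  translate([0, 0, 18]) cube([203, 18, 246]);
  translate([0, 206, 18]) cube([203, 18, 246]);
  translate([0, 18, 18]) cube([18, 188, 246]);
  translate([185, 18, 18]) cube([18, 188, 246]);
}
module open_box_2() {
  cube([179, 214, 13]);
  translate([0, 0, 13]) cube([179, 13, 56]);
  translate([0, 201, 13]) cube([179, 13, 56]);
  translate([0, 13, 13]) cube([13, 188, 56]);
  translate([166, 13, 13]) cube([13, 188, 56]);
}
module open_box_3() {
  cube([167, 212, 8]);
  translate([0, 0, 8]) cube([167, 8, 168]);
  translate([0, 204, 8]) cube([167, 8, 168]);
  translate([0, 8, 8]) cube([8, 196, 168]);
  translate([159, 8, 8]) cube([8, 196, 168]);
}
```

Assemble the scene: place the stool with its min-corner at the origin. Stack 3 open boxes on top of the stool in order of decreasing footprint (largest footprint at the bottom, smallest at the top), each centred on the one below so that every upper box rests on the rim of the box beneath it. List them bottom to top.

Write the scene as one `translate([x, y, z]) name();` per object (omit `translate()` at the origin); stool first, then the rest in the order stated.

stool();
translate([63, 46, 418]) open_box();
translate([75, 51, 682]) open_box_2();
translate([81, 52, 751]) open_box_3();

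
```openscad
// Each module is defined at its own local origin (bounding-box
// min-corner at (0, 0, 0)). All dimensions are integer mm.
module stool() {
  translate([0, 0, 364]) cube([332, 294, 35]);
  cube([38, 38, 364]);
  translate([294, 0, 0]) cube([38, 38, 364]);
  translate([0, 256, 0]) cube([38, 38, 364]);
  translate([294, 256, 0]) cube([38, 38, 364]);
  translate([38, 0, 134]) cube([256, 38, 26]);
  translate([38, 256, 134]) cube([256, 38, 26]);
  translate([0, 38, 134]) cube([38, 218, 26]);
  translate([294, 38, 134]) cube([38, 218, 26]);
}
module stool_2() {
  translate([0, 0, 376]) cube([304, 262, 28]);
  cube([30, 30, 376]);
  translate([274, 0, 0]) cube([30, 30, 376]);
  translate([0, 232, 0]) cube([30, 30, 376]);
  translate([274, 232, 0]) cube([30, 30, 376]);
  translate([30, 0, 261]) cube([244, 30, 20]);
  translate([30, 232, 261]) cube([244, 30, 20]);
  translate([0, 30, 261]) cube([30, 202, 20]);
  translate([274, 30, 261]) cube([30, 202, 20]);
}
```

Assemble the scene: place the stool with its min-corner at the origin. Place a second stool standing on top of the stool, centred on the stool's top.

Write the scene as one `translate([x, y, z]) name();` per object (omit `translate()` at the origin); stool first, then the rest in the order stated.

stool();
translate([14, 16, 399]) stool_2();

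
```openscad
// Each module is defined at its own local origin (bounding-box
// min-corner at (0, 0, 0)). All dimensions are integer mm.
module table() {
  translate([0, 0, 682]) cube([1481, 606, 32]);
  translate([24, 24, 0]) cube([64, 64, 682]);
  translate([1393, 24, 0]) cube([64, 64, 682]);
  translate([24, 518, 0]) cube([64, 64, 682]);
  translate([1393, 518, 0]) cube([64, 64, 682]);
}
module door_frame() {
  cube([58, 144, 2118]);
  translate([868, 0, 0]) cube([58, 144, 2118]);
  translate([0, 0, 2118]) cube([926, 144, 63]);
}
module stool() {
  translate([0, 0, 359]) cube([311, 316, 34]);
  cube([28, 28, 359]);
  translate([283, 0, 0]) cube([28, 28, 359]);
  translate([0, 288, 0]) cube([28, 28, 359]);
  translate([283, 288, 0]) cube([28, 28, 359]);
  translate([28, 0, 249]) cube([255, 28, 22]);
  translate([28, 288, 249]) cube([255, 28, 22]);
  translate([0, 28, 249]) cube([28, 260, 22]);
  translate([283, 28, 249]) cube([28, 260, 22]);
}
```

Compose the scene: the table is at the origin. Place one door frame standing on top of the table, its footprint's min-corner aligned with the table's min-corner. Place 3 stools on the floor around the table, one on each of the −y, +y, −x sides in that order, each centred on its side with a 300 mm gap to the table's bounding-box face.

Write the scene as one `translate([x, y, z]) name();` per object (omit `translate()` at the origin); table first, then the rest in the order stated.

table();
translate([0, 0, 714]) door_frame();
translate([585, -616, 0]) stool();
translate([585, 906, 0]) stool();
translate([-611, 145, 0]) stool();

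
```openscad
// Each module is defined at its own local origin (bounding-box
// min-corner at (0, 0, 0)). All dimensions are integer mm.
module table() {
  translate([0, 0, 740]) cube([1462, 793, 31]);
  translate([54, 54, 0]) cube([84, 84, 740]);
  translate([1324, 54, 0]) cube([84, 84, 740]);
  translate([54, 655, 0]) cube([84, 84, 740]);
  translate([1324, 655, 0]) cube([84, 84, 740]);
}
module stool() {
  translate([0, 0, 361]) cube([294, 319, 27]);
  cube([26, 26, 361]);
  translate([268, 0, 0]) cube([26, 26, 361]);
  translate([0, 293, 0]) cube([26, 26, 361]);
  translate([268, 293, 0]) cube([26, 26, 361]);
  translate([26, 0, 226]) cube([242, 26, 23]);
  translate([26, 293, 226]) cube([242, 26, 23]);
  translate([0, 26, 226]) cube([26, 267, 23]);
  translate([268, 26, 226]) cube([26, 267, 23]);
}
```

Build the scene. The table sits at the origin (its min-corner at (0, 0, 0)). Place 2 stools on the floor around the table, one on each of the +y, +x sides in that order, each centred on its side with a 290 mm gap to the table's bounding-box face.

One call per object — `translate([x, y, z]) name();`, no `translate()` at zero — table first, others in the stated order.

table();
translate([584, 1083, 0]) stool();
translate([1752, 237, 0]) stool();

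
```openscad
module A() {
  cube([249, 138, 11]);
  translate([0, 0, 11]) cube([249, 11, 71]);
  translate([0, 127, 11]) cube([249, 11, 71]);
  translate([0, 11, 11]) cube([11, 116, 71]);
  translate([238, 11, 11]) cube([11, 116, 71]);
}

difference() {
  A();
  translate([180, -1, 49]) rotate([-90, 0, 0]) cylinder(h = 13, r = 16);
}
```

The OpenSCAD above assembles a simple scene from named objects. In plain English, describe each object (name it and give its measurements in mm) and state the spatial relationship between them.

A is an open-topped rectangular box: outside dimensions 249×138×82 mm, with a uniform wall and base thickness of 11 mm. The base is a full 249×138 slab on the floor; four walls sit on top of the base. The front and back walls (the −y and +y sides) span the full width; the two side walls fit between them.

The open box has a circular hole of radius 16 mm through its front wall, centred at (x = 180, z = 49).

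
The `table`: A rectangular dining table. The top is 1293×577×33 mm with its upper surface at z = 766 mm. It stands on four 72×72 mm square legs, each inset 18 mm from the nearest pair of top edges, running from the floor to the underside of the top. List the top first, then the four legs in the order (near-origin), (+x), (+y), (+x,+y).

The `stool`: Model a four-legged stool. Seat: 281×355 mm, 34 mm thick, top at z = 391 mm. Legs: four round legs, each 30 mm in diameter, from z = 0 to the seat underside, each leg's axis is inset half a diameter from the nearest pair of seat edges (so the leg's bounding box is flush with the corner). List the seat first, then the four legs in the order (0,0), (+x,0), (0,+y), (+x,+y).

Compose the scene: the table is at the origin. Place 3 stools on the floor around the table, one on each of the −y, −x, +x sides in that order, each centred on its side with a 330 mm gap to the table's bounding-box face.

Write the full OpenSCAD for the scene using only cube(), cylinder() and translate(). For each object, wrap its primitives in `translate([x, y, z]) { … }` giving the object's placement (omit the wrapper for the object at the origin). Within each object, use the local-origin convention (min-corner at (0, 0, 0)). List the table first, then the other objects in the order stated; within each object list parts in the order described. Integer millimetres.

translate([0, 0, 733]) cube([1293, 577, 33]);
translate([18, 18, 0]) cube([72, 72, 733]);
translate([1203, 18, 0]) cube([72, 72, 733]);
translate([18, 487, 0]) cube([72, 72, 733]);
translate([1203, 487, 0]) cube([72, 72, 733]);
translate([506, -685, 0]) {
  translate([0, 0, 357]) cube([281, 355, 34]);
  translate([15, 15, 0]) cylinder(h = 357, r = 15);
  translate([266, 15, 0]) cylinder(h = 357, r = 15);
  translate([15, 340, 0]) cylinder(h = 357, r = 15);
  translate([266, 340, 0]) cylinder(h = 357, r = 15);
}
translate([-611, 111, 0]) {
  translate([0, 0, 357]) cube([281, 355, 34]);
  translate([15, 15, 0]) cylinder(h = 357, r = 15);
  translate([266, 15, 0]) cylinder(h = 357, r = 15);
  translate([15, 340, 0]) cylinder(h = 357, r = 15);
  translate([266, 340, 0]) cylinder(h = 357, r = 15);
}
translate([1623, 111, 0]) {
  translate([0, 0, 357]) cube([281, 355, 34]);
  translate([15, 15, 0]) cylinder(h = 357, r = 15);
  translate([266, 15, 0]) cylinder(h = 357, r = 15);
  translate([15, 340, 0]) cylinder(h = 357, r = 15);
  translate([266, 340, 0]) cylinder(h = 357, r = 15);
}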